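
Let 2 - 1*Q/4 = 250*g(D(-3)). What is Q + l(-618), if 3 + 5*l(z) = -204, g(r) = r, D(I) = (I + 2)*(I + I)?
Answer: -30167/5 ≈ -6033.4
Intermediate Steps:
D(I) = 2*I*(2 + I) (D(I) = (2 + I)*(2*I) = 2*I*(2 + I))
l(z) = -207/5 (l(z) = -3/5 + (1/5)*(-204) = -3/5 - 204/5 = -207/5)
Q = -5992 (Q = 8 - 1000*2*(-3)*(2 - 3) = 8 - 1000*2*(-3)*(-1) = 8 - 1000*6 = 8 - 4*1500 = 8 - 6000 = -5992)
Q + l(-618) = -5992 - 207/5 = -30167/5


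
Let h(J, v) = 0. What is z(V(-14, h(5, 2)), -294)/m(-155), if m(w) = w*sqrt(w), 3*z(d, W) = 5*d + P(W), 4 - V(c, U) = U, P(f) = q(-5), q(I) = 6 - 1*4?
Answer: 22*I*sqrt(155)/72075 ≈ 0.0038002*I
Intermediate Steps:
q(I) = 2 (q(I) = 6 - 4 = 2)
P(f) = 2
V(c, U) = 4 - U
z(d, W) = 2/3 + 5*d/3 (z(d, W) = (5*d + 2)/3 = (2 + 5*d)/3 = 2/3 + 5*d/3)
m(w) = w**(3/2)
z(V(-14, h(5, 2)), -294)/m(-155) = (2/3 + 5*(4 - 1*0)/3)/((-155)**(3/2)) = (2/3 + 5*(4 + 0)/3)/((-155*I*sqrt(155))) = (2/3 + (5/3)*4)*(I*sqrt(155)/24025) = (2/3 + 20/3)*(I*sqrt(155)/24025) = 22*(I*sqrt(155)/24025)/3 = 22*I*sqrt(155)/72075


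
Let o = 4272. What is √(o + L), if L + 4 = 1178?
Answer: √5446 ≈ 73.797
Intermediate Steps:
L = 1174 (L = -4 + 1178 = 1174)
√(o + L) = √(4272 + 1174) = √5446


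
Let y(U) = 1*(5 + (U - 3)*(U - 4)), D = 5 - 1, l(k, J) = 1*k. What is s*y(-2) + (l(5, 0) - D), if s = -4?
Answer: -139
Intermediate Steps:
l(k, J) = k
D = 4
y(U) = 5 + (-4 + U)*(-3 + U) (y(U) = 1*(5 + (-3 + U)*(-4 + U)) = 1*(5 + (-4 + U)*(-3 + U)) = 5 + (-4 + U)*(-3 + U))
s*y(-2) + (l(5, 0) - D) = -4*(17 + (-2)**2 - 7*(-2)) + (5 - 1*4) = -4*(17 + 4 + 14) + (5 - 4) = -4*35 + 1 = -140 + 1 = -139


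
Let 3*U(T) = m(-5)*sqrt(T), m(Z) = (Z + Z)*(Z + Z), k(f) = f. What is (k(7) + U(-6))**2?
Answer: -19853/3 + 1400*I*sqrt(6)/3 ≈ -6617.7 + 1143.1*I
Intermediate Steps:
m(Z) = 4*Z**2 (m(Z) = (2*Z)*(2*Z) = 4*Z**2)
U(T) = 100*sqrt(T)/3 (U(T) = ((4*(-5)**2)*sqrt(T))/3 = ((4*25)*sqrt(T))/3 = (100*sqrt(T))/3 = 100*sqrt(T)/3)
(k(7) + U(-6))**2 = (7 + 100*sqrt(-6)/3)**2 = (7 + 100*(I*sqrt(6))/3)**2 = (7 + 100*I*sqrt(6)/3)**2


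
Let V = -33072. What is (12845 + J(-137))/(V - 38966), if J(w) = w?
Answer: -6354/36019 ≈ -0.17641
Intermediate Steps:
(12845 + J(-137))/(V - 38966) = (12845 - 137)/(-33072 - 38966) = 12708/(-72038) = 12708*(-1/72038) = -6354/36019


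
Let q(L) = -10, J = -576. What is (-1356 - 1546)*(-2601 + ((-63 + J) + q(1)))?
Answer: 9431500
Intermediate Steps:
(-1356 - 1546)*(-2601 + ((-63 + J) + q(1))) = (-1356 - 1546)*(-2601 + ((-63 - 576) - 10)) = -2902*(-2601 + (-639 - 10)) = -2902*(-2601 - 649) = -2902*(-3250) = 9431500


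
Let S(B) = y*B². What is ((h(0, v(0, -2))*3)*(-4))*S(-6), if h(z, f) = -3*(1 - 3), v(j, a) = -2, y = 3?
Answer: -7776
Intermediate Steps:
h(z, f) = 6 (h(z, f) = -3*(-2) = 6)
S(B) = 3*B²
((h(0, v(0, -2))*3)*(-4))*S(-6) = ((6*3)*(-4))*(3*(-6)²) = (18*(-4))*(3*36) = -72*108 = -7776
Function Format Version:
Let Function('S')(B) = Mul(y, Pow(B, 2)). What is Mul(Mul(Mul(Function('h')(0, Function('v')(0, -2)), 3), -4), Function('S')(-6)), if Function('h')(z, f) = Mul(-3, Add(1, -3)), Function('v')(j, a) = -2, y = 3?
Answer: -7776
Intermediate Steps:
Function('h')(z, f) = 6 (Function('h')(z, f) = Mul(-3, -2) = 6)
Function('S')(B) = Mul(3, Pow(B, 2))
Mul(Mul(Mul(Function('h')(0, Function('v')(0, -2)), 3), -4), Function('S')(-6)) = Mul(Mul(Mul(6, 3), -4), Mul(3, Pow(-6, 2))) = Mul(Mul(18, -4), Mul(3, 36)) = Mul(-72, 108) = -7776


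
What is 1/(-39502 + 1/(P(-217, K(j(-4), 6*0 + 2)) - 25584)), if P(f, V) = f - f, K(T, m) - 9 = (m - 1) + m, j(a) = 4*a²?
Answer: -25584/1010619169 ≈ -2.5315e-5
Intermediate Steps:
K(T, m) = 8 + 2*m (K(T, m) = 9 + ((m - 1) + m) = 9 + ((-1 + m) + m) = 9 + (-1 + 2*m) = 8 + 2*m)
P(f, V) = 0
1/(-39502 + 1/(P(-217, K(j(-4), 6*0 + 2)) - 25584)) = 1/(-39502 + 1/(0 - 25584)) = 1/(-39502 + 1/(-25584)) = 1/(-39502 - 1/25584) = 1/(-1010619169/25584) = -25584/1010619169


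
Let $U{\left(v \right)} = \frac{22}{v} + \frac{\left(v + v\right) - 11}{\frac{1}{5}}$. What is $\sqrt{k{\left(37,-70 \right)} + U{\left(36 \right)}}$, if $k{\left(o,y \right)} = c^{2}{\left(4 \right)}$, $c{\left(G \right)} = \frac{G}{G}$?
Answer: $\frac{\sqrt{11038}}{6} \approx 17.51$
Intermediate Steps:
$c{\left(G \right)} = 1$
$U{\left(v \right)} = -55 + 10 v + \frac{22}{v}$ ($U{\left(v \right)} = \frac{22}{v} + \left(2 v - 11\right) \frac{1}{\frac{1}{5}} = \frac{22}{v} + \left(-11 + 2 v\right) 5 = \frac{22}{v} + \left(-55 + 10 v\right) = -55 + 10 v + \frac{22}{v}$)
$k{\left(o,y \right)} = 1$ ($k{\left(o,y \right)} = 1^{2} = 1$)
$\sqrt{k{\left(37,-70 \right)} + U{\left(36 \right)}} = \sqrt{1 + \left(-55 + 10 \cdot 36 + \frac{22}{36}\right)} = \sqrt{1 + \left(-55 + 360 + 22 \cdot \frac{1}{36}\right)} = \sqrt{1 + \left(-55 + 360 + \frac{11}{18}\right)} = \sqrt{1 + \frac{5501}{18}} = \sqrt{\frac{5519}{18}} = \frac{\sqrt{11038}}{6}$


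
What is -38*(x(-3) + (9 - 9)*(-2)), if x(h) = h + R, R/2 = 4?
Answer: -190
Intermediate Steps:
R = 8 (R = 2*4 = 8)
x(h) = 8 + h (x(h) = h + 8 = 8 + h)
-38*(x(-3) + (9 - 9)*(-2)) = -38*((8 - 3) + (9 - 9)*(-2)) = -38*(5 + 0*(-2)) = -38*(5 + 0) = -38*5 = -190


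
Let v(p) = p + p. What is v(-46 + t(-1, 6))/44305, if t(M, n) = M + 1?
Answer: -92/44305 ≈ -0.0020765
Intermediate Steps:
t(M, n) = 1 + M
v(p) = 2*p
v(-46 + t(-1, 6))/44305 = (2*(-46 + (1 - 1)))/44305 = (2*(-46 + 0))*(1/44305) = (2*(-46))*(1/44305) = -92*1/44305 = -92/44305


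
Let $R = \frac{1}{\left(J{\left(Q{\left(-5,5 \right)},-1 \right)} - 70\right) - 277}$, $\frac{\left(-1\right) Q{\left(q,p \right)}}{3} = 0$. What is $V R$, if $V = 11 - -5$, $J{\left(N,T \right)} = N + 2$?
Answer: $- \frac{16}{345} \approx -0.046377$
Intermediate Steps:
$Q{\left(q,p \right)} = 0$ ($Q{\left(q,p \right)} = \left(-3\right) 0 = 0$)
$J{\left(N,T \right)} = 2 + N$
$V = 16$ ($V = 11 + 5 = 16$)
$R = - \frac{1}{345}$ ($R = \frac{1}{\left(\left(2 + 0\right) - 70\right) - 277} = \frac{1}{\left(2 - 70\right) - 277} = \frac{1}{-68 - 277} = \frac{1}{-345} = - \frac{1}{345} \approx -0.0028986$)
$V R = 16 \left(- \frac{1}{345}\right) = - \frac{16}{345}$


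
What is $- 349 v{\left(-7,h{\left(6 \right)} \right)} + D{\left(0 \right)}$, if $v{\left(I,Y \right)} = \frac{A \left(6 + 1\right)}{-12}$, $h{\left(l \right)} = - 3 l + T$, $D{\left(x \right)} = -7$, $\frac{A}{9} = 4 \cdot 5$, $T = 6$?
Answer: $36638$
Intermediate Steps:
$A = 180$ ($A = 9 \cdot 4 \cdot 5 = 9 \cdot 20 = 180$)
$h{\left(l \right)} = 6 - 3 l$ ($h{\left(l \right)} = - 3 l + 6 = 6 - 3 l$)
$v{\left(I,Y \right)} = -105$ ($v{\left(I,Y \right)} = \frac{180 \left(6 + 1\right)}{-12} = 180 \cdot 7 \left(- \frac{1}{12}\right) = 1260 \left(- \frac{1}{12}\right) = -105$)
$- 349 v{\left(-7,h{\left(6 \right)} \right)} + D{\left(0 \right)} = \left(-349\right) \left(-105\right) - 7 = 36645 - 7 = 36638$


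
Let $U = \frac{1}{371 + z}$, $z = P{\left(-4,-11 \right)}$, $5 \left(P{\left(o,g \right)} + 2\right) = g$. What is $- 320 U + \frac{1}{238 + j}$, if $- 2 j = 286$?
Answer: $- \frac{75083}{87115} \approx -0.86188$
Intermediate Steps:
$j = -143$ ($j = \left(- \frac{1}{2}\right) 286 = -143$)
$P{\left(o,g \right)} = -2 + \frac{g}{5}$
$z = - \frac{21}{5}$ ($z = -2 + \frac{1}{5} \left(-11\right) = -2 - \frac{11}{5} = - \frac{21}{5} \approx -4.2$)
$U = \frac{5}{1834}$ ($U = \frac{1}{371 - \frac{21}{5}} = \frac{1}{\frac{1834}{5}} = \frac{5}{1834} \approx 0.0027263$)
$- 320 U + \frac{1}{238 + j} = \left(-320\right) \frac{5}{1834} + \frac{1}{238 - 143} = - \frac{800}{917} + \frac{1}{95} = - \frac{75083}{87115}$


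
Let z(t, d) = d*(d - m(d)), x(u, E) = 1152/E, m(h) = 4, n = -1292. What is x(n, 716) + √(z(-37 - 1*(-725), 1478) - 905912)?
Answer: 288/179 + 2*√318165 ≈ 1129.7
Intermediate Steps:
z(t, d) = d*(-4 + d) (z(t, d) = d*(d - 1*4) = d*(d - 4) = d*(-4 + d))
x(n, 716) + √(z(-37 - 1*(-725), 1478) - 905912) = 1152/716 + √(1478*(-4 + 1478) - 905912) = 1152*(1/716) + √(1478*1474 - 905912) = 288/179 + √(2178572 - 905912) = 288/179 + √1272660 = 288/179 + 2*√318165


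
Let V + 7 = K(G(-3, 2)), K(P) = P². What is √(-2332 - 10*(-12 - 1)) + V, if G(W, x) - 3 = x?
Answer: 18 + I*√2202 ≈ 18.0 + 46.925*I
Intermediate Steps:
G(W, x) = 3 + x
V = 18 (V = -7 + (3 + 2)² = -7 + 5² = -7 + 25 = 18)
√(-2332 - 10*(-12 - 1)) + V = √(-2332 - 10*(-12 - 1)) + 18 = √(-2332 - 10*(-13)) + 18 = √(-2332 + 130) + 18 = √(-2202) + 18 = I*√2202 + 18 = 18 + I*√2202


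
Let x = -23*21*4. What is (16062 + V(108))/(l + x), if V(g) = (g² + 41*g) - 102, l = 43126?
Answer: 16026/20597 ≈ 0.77807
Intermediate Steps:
V(g) = -102 + g² + 41*g
x = -1932 (x = -483*4 = -1932)
(16062 + V(108))/(l + x) = (16062 + (-102 + 108² + 41*108))/(43126 - 1932) = (16062 + (-102 + 11664 + 4428))/41194 = (16062 + 15990)*(1/41194) = 32052*(1/41194) = 16026/20597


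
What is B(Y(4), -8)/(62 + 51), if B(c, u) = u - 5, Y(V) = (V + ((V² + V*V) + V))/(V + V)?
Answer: -13/113 ≈ -0.11504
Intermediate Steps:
Y(V) = (2*V + 2*V²)/(2*V) (Y(V) = (V + ((V² + V²) + V))/((2*V)) = (V + (2*V² + V))*(1/(2*V)) = (V + (V + 2*V²))*(1/(2*V)) = (2*V + 2*V²)*(1/(2*V)) = (2*V + 2*V²)/(2*V))
B(c, u) = -5 + u
B(Y(4), -8)/(62 + 51) = (-5 - 8)/(62 + 51) = -13/113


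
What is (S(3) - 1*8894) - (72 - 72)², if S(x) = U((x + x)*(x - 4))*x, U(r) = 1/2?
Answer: -17785/2 ≈ -8892.5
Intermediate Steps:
U(r) = ½
S(x) = x/2
(S(3) - 1*8894) - (72 - 72)² = ((½)*3 - 1*8894) - (72 - 72)² = (3/2 - 8894) - 1*0² = -17785/2 - 1*0 = -17785/2 + 0 = -17785/2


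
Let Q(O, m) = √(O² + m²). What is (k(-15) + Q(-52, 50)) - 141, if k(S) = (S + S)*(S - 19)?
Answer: 879 + 2*√1301 ≈ 951.14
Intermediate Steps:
k(S) = 2*S*(-19 + S) (k(S) = (2*S)*(-19 + S) = 2*S*(-19 + S))
(k(-15) + Q(-52, 50)) - 141 = (2*(-15)*(-19 - 15) + √((-52)² + 50²)) - 141 = (2*(-15)*(-34) + √(2704 + 2500)) - 141 = (1020 + √5204) - 141 = (1020 + 2*√1301) - 141 = 879 + 2*√1301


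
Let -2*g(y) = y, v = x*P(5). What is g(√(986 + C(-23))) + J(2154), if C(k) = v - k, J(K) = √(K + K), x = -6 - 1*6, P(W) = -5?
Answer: 2*√1077 - √1069/2 ≈ 49.288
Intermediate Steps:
x = -12 (x = -6 - 6 = -12)
J(K) = √2*√K (J(K) = √(2*K) = √2*√K)
v = 60 (v = -12*(-5) = 60)
C(k) = 60 - k
g(y) = -y/2
g(√(986 + C(-23))) + J(2154) = -√(986 + (60 - 1*(-23)))/2 + √2*√2154 = -√(986 + (60 + 23))/2 + 2*√1077 = -√(986 + 83)/2 + 2*√1077 = -√1069/2 + 2*√1077 = 2*√1077 - √1069/2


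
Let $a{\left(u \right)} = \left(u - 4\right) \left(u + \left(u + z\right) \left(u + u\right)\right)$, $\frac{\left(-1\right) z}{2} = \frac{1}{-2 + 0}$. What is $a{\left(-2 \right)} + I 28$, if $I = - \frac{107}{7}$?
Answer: $-440$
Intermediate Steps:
$I = - \frac{107}{7}$ ($I = \left(-107\right) \frac{1}{7} = - \frac{107}{7} \approx -15.286$)
$z = 1$ ($z = - \frac{2}{-2 + 0} = - \frac{2}{-2} = \left(-2\right) \left(- \frac{1}{2}\right) = 1$)
$a{\left(u \right)} = \left(-4 + u\right) \left(u + 2 u \left(1 + u\right)\right)$ ($a{\left(u \right)} = \left(u - 4\right) \left(u + \left(u + 1\right) \left(u + u\right)\right) = \left(-4 + u\right) \left(u + \left(1 + u\right) 2 u\right) = \left(-4 + u\right) \left(u + 2 u \left(1 + u\right)\right)$)
$a{\left(-2 \right)} + I 28 = - 2 \left(-12 - -10 + 2 \left(-2\right)^{2}\right) - 428 = - 2 \left(-12 + 10 + 2 \cdot 4\right) - 428 = - 2 \left(-12 + 10 + 8\right) - 428 = \left(-2\right) 6 - 428 = -12 - 428 = -440$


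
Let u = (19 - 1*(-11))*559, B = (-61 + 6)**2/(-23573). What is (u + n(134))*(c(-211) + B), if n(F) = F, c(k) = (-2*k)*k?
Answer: -3225575318024/2143 ≈ -1.5052e+9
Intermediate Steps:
c(k) = -2*k**2
B = -275/2143 (B = (-55)**2*(-1/23573) = 3025*(-1/23573) = -275/2143 ≈ -0.12832)
u = 16770 (u = (19 + 11)*559 = 30*559 = 16770)
(u + n(134))*(c(-211) + B) = (16770 + 134)*(-2*(-211)**2 - 275/2143) = 16904*(-2*44521 - 275/2143) = 16904*(-89042 - 275/2143) = 16904*(-190817281/2143) = -3225575318024/2143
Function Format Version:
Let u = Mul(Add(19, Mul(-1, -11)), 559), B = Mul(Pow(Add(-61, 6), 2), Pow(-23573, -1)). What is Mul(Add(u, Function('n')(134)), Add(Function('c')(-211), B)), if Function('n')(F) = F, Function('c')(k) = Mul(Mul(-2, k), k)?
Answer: Rational(-3225575318024, 2143) ≈ -1.5052e+9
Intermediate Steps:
Function('c')(k) = Mul(-2, Pow(k, 2))
B = Rational(-275, 2143) (B = Mul(Pow(-55, 2), Rational(-1, 23573)) = Mul(3025, Rational(-1, 23573)) = Rational(-275, 2143) ≈ -0.12832)
u = 16770 (u = Mul(Add(19, 11), 559) = Mul(30, 559) = 16770)
Mul(Add(u, Function('n')(134)), Add(Function('c')(-211), B)) = Mul(Add(16770, 134), Add(Mul(-2, Pow(-211, 2)), Rational(-275, 2143))) = Mul(16904, Add(Mul(-2, 44521), Rational(-275, 2143))) = Mul(16904, Add(-89042, Rational(-275, 2143))) = Mul(16904, Rational(-190817281, 2143)) = Rational(-3225575318024, 2143)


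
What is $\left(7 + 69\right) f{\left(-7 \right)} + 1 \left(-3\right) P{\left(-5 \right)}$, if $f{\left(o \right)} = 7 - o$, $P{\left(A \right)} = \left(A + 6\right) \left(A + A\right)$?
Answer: $1094$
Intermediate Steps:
$P{\left(A \right)} = 2 A \left(6 + A\right)$ ($P{\left(A \right)} = \left(6 + A\right) 2 A = 2 A \left(6 + A\right)$)
$\left(7 + 69\right) f{\left(-7 \right)} + 1 \left(-3\right) P{\left(-5 \right)} = \left(7 + 69\right) \left(7 - -7\right) + 1 \left(-3\right) 2 \left(-5\right) \left(6 - 5\right) = 76 \left(7 + 7\right) - 3 \cdot 2 \left(-5\right) 1 = 76 \cdot 14 - -30 = 1064 + 30 = 1094$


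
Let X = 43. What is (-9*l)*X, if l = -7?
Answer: 2709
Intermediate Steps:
(-9*l)*X = -9*(-7)*43 = 63*43 = 2709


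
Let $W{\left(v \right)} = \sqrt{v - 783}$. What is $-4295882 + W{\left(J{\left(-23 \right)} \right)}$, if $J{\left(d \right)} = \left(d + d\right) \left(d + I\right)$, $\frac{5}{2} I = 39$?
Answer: $-4295882 + \frac{i \sqrt{11065}}{5} \approx -4.2959 \cdot 10^{6} + 21.038 i$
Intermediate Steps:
$I = \frac{78}{5}$ ($I = \frac{2}{5} \cdot 39 = \frac{78}{5} \approx 15.6$)
$J{\left(d \right)} = 2 d \left(\frac{78}{5} + d\right)$ ($J{\left(d \right)} = \left(d + d\right) \left(d + \frac{78}{5}\right) = 2 d \left(\frac{78}{5} + d\right)$)
$W{\left(v \right)} = \sqrt{-783 + v}$
$-4295882 + W{\left(J{\left(-23 \right)} \right)} = -4295882 + \sqrt{-783 + \frac{2}{5} \left(-23\right) \left(78 + 5 \left(-23\right)\right)} = -4295882 + \sqrt{-783 + \frac{2}{5} \left(-23\right) \left(78 - 115\right)} = -4295882 + \sqrt{-783 + \frac{2}{5} \left(-23\right) \left(-37\right)} = -4295882 + \sqrt{-783 + \frac{1702}{5}} = -4295882 + \sqrt{- \frac{2213}{5}} = -4295882 + \frac{i \sqrt{11065}}{5}$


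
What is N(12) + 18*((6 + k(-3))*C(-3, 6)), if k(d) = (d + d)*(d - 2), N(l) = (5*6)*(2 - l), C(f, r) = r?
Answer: 3588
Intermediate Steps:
N(l) = 60 - 30*l (N(l) = 30*(2 - l) = 60 - 30*l)
k(d) = 2*d*(-2 + d) (k(d) = (2*d)*(-2 + d) = 2*d*(-2 + d))
N(12) + 18*((6 + k(-3))*C(-3, 6)) = (60 - 30*12) + 18*((6 + 2*(-3)*(-2 - 3))*6) = (60 - 360) + 18*((6 + 2*(-3)*(-5))*6) = -300 + 18*((6 + 30)*6) = -300 + 18*(36*6) = -300 + 18*216 = -300 + 3888 = 3588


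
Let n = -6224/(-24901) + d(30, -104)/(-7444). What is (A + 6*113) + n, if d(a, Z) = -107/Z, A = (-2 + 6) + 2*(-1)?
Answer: 13113690278697/19277756576 ≈ 680.25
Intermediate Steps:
A = 2 (A = 4 - 2 = 2)
n = 4815807017/19277756576 (n = -6224/(-24901) - 107/(-104)/(-7444) = -6224*(-1/24901) - 107*(-1/104)*(-1/7444) = 6224/24901 + (107/104)*(-1/7444) = 6224/24901 - 107/774176 = 4815807017/19277756576 ≈ 0.24981)
(A + 6*113) + n = (2 + 6*113) + 4815807017/19277756576 = (2 + 678) + 4815807017/19277756576 = 680 + 4815807017/19277756576 = 13113690278697/19277756576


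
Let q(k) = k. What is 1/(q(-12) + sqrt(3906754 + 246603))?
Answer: 12/4153213 + sqrt(4153357)/4153213 ≈ 0.00049359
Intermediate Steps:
1/(q(-12) + sqrt(3906754 + 246603)) = 1/(-12 + sqrt(3906754 + 246603)) = 1/(-12 + sqrt(4153357))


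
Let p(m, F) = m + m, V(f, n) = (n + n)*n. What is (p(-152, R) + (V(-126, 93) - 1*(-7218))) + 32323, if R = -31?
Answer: 56535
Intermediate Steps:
V(f, n) = 2*n² (V(f, n) = (2*n)*n = 2*n²)
p(m, F) = 2*m
(p(-152, R) + (V(-126, 93) - 1*(-7218))) + 32323 = (2*(-152) + (2*93² - 1*(-7218))) + 32323 = (-304 + (2*8649 + 7218)) + 32323 = (-304 + (17298 + 7218)) + 32323 = (-304 + 24516) + 32323 = 24212 + 32323 = 56535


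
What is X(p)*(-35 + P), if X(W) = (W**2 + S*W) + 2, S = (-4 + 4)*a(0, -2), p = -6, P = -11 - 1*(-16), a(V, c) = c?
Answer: -1140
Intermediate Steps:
P = 5 (P = -11 + 16 = 5)
S = 0 (S = (-4 + 4)*(-2) = 0*(-2) = 0)
X(W) = 2 + W**2 (X(W) = (W**2 + 0*W) + 2 = (W**2 + 0) + 2 = W**2 + 2 = 2 + W**2)
X(p)*(-35 + P) = (2 + (-6)**2)*(-35 + 5) = (2 + 36)*(-30) = 38*(-30) = -1140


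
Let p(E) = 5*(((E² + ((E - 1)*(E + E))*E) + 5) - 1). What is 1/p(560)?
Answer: 1/1754592020 ≈ 5.6993e-10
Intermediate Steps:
p(E) = 20 + 5*E² + 10*E²*(-1 + E) (p(E) = 5*(((E² + ((-1 + E)*(2*E))*E) + 5) - 1) = 5*(((E² + (2*E*(-1 + E))*E) + 5) - 1) = 5*(((E² + 2*E²*(-1 + E)) + 5) - 1) = 5*((5 + E² + 2*E²*(-1 + E)) - 1) = 5*(4 + E² + 2*E²*(-1 + E)) = 20 + 5*E² + 10*E²*(-1 + E))
1/p(560) = 1/(20 - 5*560² + 10*560³) = 1/(20 - 5*313600 + 10*175616000) = 1/(20 - 1568000 + 1756160000) = 1/1754592020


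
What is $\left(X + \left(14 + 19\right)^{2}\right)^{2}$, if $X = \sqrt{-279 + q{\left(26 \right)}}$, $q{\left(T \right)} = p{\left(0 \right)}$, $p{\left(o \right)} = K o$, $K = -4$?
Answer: $1185642 + 6534 i \sqrt{31} \approx 1.1856 \cdot 10^{6} + 36380.0 i$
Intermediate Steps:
$p{\left(o \right)} = - 4 o$
$q{\left(T \right)} = 0$ ($q{\left(T \right)} = \left(-4\right) 0 = 0$)
$X = 3 i \sqrt{31}$ ($X = \sqrt{-279 + 0} = \sqrt{-279} = 3 i \sqrt{31} \approx 16.703 i$)
$\left(X + \left(14 + 19\right)^{2}\right)^{2} = \left(3 i \sqrt{31} + \left(14 + 19\right)^{2}\right)^{2} = \left(3 i \sqrt{31} + 33^{2}\right)^{2} = \left(3 i \sqrt{31} + 1089\right)^{2} = \left(1089 + 3 i \sqrt{31}\right)^{2}$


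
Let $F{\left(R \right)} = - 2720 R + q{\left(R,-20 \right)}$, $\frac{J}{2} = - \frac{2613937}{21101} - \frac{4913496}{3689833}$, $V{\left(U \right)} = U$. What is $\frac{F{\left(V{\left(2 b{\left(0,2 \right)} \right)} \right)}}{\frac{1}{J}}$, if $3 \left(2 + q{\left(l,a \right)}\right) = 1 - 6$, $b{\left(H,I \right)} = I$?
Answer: $\frac{90943956121564762}{33368214057} \approx 2.7255 \cdot 10^{6}$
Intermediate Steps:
$q{\left(l,a \right)} = - \frac{11}{3}$ ($q{\left(l,a \right)} = -2 + \frac{1 - 6}{3} = -2 + \frac{1}{3} \left(-5\right) = -2 - \frac{5}{3} = - \frac{11}{3}$)
$J = - \frac{2785334480462}{11122738019}$ ($J = 2 \left(- \frac{2613937}{21101} - \frac{4913496}{3689833}\right) = 2 \left(\left(-2613937\right) \frac{1}{21101} - \frac{701928}{527119}\right) = 2 \left(- \frac{2613937}{21101} - \frac{701928}{527119}\right) = 2 \left(- \frac{1392667240231}{11122738019}\right) = - \frac{2785334480462}{11122738019} \approx -250.42$)
$F{\left(R \right)} = - \frac{11}{3} - 2720 R$ ($F{\left(R \right)} = - 2720 R - \frac{11}{3} = - \frac{11}{3} - 2720 R$)
$\frac{F{\left(V{\left(2 b{\left(0,2 \right)} \right)} \right)}}{\frac{1}{J}} = \frac{- \frac{11}{3} - 2720 \cdot 2 \cdot 2}{\frac{1}{- \frac{2785334480462}{11122738019}}} = \frac{- \frac{11}{3} - 10880}{- \frac{11122738019}{2785334480462}} = \left(- \frac{11}{3} - 10880\right) \left(- \frac{2785334480462}{11122738019}\right) = \left(- \frac{32651}{3}\right) \left(- \frac{2785334480462}{11122738019}\right) = \frac{90943956121564762}{33368214057}$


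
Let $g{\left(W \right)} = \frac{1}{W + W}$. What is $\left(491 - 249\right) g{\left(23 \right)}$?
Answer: $\frac{121}{23} \approx 5.2609$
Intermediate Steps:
$g{\left(W \right)} = \frac{1}{2 W}$
$\left(491 - 249\right) g{\left(23 \right)} = \left(491 - 249\right) \frac{1}{2 \cdot 23} = 242 \cdot \frac{1}{2} \cdot \frac{1}{23} = 242 \cdot \frac{1}{46} = \frac{121}{23}$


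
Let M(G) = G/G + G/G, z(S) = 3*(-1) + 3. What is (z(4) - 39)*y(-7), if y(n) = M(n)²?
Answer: -156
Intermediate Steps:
z(S) = 0 (z(S) = -3 + 3 = 0)
M(G) = 2 (M(G) = 1 + 1 = 2)
y(n) = 4 (y(n) = 2² = 4)
(z(4) - 39)*y(-7) = (0 - 39)*4 = -39*4 = -156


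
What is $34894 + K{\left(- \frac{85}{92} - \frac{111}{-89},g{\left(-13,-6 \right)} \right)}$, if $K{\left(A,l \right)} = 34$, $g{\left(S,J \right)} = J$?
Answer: $34928$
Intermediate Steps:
$34894 + K{\left(- \frac{85}{92} - \frac{111}{-89},g{\left(-13,-6 \right)} \right)} = 34894 + 34 = 34928$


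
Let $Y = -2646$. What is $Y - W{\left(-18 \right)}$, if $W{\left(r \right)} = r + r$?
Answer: $-2610$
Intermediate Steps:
$W{\left(r \right)} = 2 r$
$Y - W{\left(-18 \right)} = -2646 - 2 \left(-18\right) = -2646 - -36 = -2646 + 36 = -2610$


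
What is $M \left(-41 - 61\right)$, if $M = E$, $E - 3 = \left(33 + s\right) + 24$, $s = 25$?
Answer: $-8670$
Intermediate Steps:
$E = 85$ ($E = 3 + \left(\left(33 + 25\right) + 24\right) = 3 + \left(58 + 24\right) = 3 + 82 = 85$)
$M = 85$
$M \left(-41 - 61\right) = 85 \left(-41 - 61\right) = 85 \left(-102\right) = -8670$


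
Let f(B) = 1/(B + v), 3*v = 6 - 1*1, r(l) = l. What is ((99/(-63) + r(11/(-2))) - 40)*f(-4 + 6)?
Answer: -1977/154 ≈ -12.838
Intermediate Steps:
v = 5/3 (v = (6 - 1*1)/3 = (6 - 1)/3 = (1/3)*5 = 5/3 ≈ 1.6667)
f(B) = 1/(5/3 + B) (f(B) = 1/(B + 5/3) = 1/(5/3 + B))
((99/(-63) + r(11/(-2))) - 40)*f(-4 + 6) = ((99/(-63) + 11/(-2)) - 40)*(3/(5 + 3*(-4 + 6))) = ((99*(-1/63) + 11*(-1/2)) - 40)*(3/(5 + 3*2)) = ((-11/7 - 11/2) - 40)*(3/(5 + 6)) = (-99/14 - 40)*(3/11) = -1977/(14*11) = -659/14*3/11 = -1977/154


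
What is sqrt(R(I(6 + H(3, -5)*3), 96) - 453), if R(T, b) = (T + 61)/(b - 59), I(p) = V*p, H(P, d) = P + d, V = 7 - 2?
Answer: 10*I*sqrt(6179)/37 ≈ 21.245*I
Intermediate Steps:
V = 5
I(p) = 5*p
R(T, b) = (61 + T)/(-59 + b)
sqrt(R(I(6 + H(3, -5)*3), 96) - 453) = sqrt((61 + 5*(6 + (3 - 5)*3))/(-59 + 96) - 453) = sqrt((61 + 5*(6 - 2*3))/37 - 453) = sqrt((61 + 5*(6 - 6))/37 - 453) = sqrt((61 + 5*0)/37 - 453) = sqrt((61 + 0)/37 - 453) = sqrt((1/37)*61 - 453) = sqrt(61/37 - 453) = sqrt(-16700/37) = 10*I*sqrt(6179)/37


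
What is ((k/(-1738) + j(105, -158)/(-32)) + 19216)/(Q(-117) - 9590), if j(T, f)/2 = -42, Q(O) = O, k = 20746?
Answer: -12138627/6134824 ≈ -1.9786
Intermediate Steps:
j(T, f) = -84 (j(T, f) = 2*(-42) = -84)
((k/(-1738) + j(105, -158)/(-32)) + 19216)/(Q(-117) - 9590) = ((20746/(-1738) - 84/(-32)) + 19216)/(-117 - 9590) = ((20746*(-1/1738) - 84*(-1/32)) + 19216)/(-9707) = ((-943/79 + 21/8) + 19216)*(-1/9707) = (-5885/632 + 19216)*(-1/9707) = (12138627/632)*(-1/9707) = -12138627/6134824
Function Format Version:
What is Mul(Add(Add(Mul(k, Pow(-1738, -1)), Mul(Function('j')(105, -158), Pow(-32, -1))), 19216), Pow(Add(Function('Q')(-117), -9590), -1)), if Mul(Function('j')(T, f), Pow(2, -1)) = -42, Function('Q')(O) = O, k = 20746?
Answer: Rational(-12138627, 6134824) ≈ -1.9786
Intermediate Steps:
Function('j')(T, f) = -84 (Function('j')(T, f) = Mul(2, -42) = -84)
Mul(Add(Add(Mul(k, Pow(-1738, -1)), Mul(Function('j')(105, -158), Pow(-32, -1))), 19216), Pow(Add(Function('Q')(-117), -9590), -1)) = Mul(Add(Add(Mul(20746, Pow(-1738, -1)), Mul(-84, Pow(-32, -1))), 19216), Pow(Add(-117, -9590), -1)) = Mul(Add(Add(Mul(20746, Rational(-1, 1738)), Mul(-84, Rational(-1, 32))), 19216), Pow(-9707, -1)) = Mul(Add(Add(Rational(-943, 79), Rational(21, 8)), 19216), Rational(-1, 9707)) = Mul(Add(Rational(-5885, 632), 19216), Rational(-1, 9707)) = Mul(Rational(12138627, 632), Rational(-1, 9707)) = Rational(-12138627, 6134824)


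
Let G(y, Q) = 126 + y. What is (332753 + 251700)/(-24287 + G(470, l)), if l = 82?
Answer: -584453/23691 ≈ -24.670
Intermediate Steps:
(332753 + 251700)/(-24287 + G(470, l)) = (332753 + 251700)/(-24287 + (126 + 470)) = 584453/(-24287 + 596) = 584453/(-23691) = 584453*(-1/23691) = -584453/23691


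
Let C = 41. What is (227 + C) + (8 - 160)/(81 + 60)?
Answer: 37636/141 ≈ 266.92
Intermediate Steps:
(227 + C) + (8 - 160)/(81 + 60) = (227 + 41) + (8 - 160)/(81 + 60) = 268 - 152/141 = 37636/141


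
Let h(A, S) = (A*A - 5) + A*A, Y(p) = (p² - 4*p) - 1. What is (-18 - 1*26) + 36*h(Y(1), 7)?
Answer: 928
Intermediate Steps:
Y(p) = -1 + p² - 4*p
h(A, S) = -5 + 2*A² (h(A, S) = (A² - 5) + A² = (-5 + A²) + A² = -5 + 2*A²)
(-18 - 1*26) + 36*h(Y(1), 7) = (-18 - 1*26) + 36*(-5 + 2*(-1 + 1² - 4*1)²) = (-18 - 26) + 36*(-5 + 2*(-1 + 1 - 4)²) = -44 + 36*(-5 + 2*(-4)²) = -44 + 36*(-5 + 2*16) = -44 + 36*(-5 + 32) = -44 + 36*27 = -44 + 972 = 928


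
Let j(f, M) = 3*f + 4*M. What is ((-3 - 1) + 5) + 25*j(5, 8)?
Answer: 1176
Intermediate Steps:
((-3 - 1) + 5) + 25*j(5, 8) = ((-3 - 1) + 5) + 25*(3*5 + 4*8) = (-4 + 5) + 25*(15 + 32) = 1 + 25*47 = 1 + 1175 = 1176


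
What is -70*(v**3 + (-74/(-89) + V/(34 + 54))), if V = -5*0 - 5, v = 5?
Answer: -34477345/3916 ≈ -8804.2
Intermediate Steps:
V = -5 (V = 0 - 5 = -5)
-70*(v**3 + (-74/(-89) + V/(34 + 54))) = -70*(5**3 + (-74/(-89) - 5/(34 + 54))) = -70*(125 + (-74*(-1/89) - 5/88)) = -70*(125 + (74/89 - 5*1/88)) = -70*(125 + (74/89 - 5/88)) = -70*(125 + 6067/7832) = -70*985067/7832 = -34477345/3916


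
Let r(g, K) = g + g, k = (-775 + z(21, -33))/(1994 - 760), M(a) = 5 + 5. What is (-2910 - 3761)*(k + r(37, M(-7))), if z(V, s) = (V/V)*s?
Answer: -301889434/617 ≈ -4.8929e+5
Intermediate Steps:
M(a) = 10
z(V, s) = s (z(V, s) = 1*s = s)
k = -404/617 (k = (-775 - 33)/(1994 - 760) = -808/1234 = -808*1/1234 = -404/617 ≈ -0.65478)
r(g, K) = 2*g
(-2910 - 3761)*(k + r(37, M(-7))) = (-2910 - 3761)*(-404/617 + 2*37) = -6671*(-404/617 + 74) = -6671*45254/617 = -301889434/617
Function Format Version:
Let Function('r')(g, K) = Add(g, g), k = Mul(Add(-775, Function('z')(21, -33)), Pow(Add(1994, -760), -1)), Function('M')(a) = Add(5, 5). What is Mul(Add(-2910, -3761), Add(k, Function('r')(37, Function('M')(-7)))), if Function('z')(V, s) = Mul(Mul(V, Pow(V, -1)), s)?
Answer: Rational(-301889434, 617) ≈ -4.8929e+5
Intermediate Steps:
Function('M')(a) = 10
Function('z')(V, s) = s (Function('z')(V, s) = Mul(1, s) = s)
k = Rational(-404, 617) (k = Mul(Add(-775, -33), Pow(Add(1994, -760), -1)) = Mul(-808, Pow(1234, -1)) = Mul(-808, Rational(1, 1234)) = Rational(-404, 617) ≈ -0.65478)
Function('r')(g, K) = Mul(2, g)
Mul(Add(-2910, -3761), Add(k, Function('r')(37, Function('M')(-7)))) = Mul(Add(-2910, -3761), Add(Rational(-404, 617), Mul(2, 37))) = Mul(-6671, Add(Rational(-404, 617), 74)) = Mul(-6671, Rational(45254, 617)) = Rational(-301889434, 617)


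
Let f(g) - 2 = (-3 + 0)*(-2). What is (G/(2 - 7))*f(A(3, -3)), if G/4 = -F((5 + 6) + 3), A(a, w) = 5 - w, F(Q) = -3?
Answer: -96/5 ≈ -19.200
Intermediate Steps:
f(g) = 8 (f(g) = 2 + (-3 + 0)*(-2) = 2 - 3*(-2) = 2 + 6 = 8)
G = 12 (G = 4*(-1*(-3)) = 4*3 = 12)
(G/(2 - 7))*f(A(3, -3)) = (12/(2 - 7))*8 = (12/(-5))*8 = -⅕*12*8 = -12/5*8 = -96/5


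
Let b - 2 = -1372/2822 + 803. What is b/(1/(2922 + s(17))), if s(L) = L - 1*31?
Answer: 3301071452/1411 ≈ 2.3395e+6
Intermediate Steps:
s(L) = -31 + L (s(L) = L - 31 = -31 + L)
b = 1135169/1411 (b = 2 + (-1372/2822 + 803) = 2 + (-1372*1/2822 + 803) = 2 + (-686/1411 + 803) = 2 + 1132347/1411 = 1135169/1411 ≈ 804.51)
b/(1/(2922 + s(17))) = 1135169/(1411*(1/(2922 + (-31 + 17)))) = 1135169/(1411*(1/(2922 - 14))) = 1135169/(1411*(1/2908)) = (1135169/1411)*2908 = 3301071452/1411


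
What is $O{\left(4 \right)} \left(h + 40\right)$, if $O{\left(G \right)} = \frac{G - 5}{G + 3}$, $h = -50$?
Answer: $\frac{10}{7} \approx 1.4286$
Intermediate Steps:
$O{\left(G \right)} = \frac{-5 + G}{3 + G}$
$O{\left(4 \right)} \left(h + 40\right) = \frac{-5 + 4}{3 + 4} \left(-50 + 40\right) = \frac{1}{7} \left(-1\right) \left(-10\right) = \left(- \frac{1}{7}\right) \left(-10\right) = \frac{10}{7}$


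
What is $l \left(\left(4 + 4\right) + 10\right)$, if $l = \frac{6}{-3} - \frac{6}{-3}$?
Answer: $0$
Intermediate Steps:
$l = 0$ ($l = 6 \left(- \frac{1}{3}\right) - -2 = -2 + 2 = 0$)
$l \left(\left(4 + 4\right) + 10\right) = 0 \left(\left(4 + 4\right) + 10\right) = 0 \left(8 + 10\right) = 0 \cdot 18 = 0$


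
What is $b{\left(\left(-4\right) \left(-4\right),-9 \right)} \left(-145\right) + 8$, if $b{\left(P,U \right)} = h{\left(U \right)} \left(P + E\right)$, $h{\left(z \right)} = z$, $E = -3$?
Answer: $16973$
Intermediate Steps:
$b{\left(P,U \right)} = U \left(-3 + P\right)$ ($b{\left(P,U \right)} = U \left(P - 3\right) = U \left(-3 + P\right)$)
$b{\left(\left(-4\right) \left(-4\right),-9 \right)} \left(-145\right) + 8 = - 9 \left(-3 - -16\right) \left(-145\right) + 8 = - 9 \left(-3 + 16\right) \left(-145\right) + 8 = \left(-9\right) 13 \left(-145\right) + 8 = \left(-117\right) \left(-145\right) + 8 = 16965 + 8 = 16973$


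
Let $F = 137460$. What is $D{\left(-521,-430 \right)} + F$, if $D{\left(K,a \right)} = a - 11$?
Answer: $137019$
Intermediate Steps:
$D{\left(K,a \right)} = -11 + a$
$D{\left(-521,-430 \right)} + F = \left(-11 - 430\right) + 137460 = -441 + 137460 = 137019$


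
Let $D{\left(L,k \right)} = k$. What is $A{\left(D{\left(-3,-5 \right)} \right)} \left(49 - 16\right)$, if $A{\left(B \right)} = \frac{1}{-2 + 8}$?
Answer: $\frac{11}{2} \approx 5.5$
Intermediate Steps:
$A{\left(B \right)} = \frac{1}{6}$
$A{\left(D{\left(-3,-5 \right)} \right)} \left(49 - 16\right) = \frac{49 - 16}{6} = \frac{1}{6} \cdot 33 = \frac{11}{2}$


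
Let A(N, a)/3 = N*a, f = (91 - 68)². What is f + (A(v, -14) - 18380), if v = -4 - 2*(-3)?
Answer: -17935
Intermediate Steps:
v = 2 (v = -4 + 6 = 2)
f = 529 (f = 23² = 529)
A(N, a) = 3*N*a (A(N, a) = 3*(N*a) = 3*N*a)
f + (A(v, -14) - 18380) = 529 + (3*2*(-14) - 18380) = 529 + (-84 - 18380) = 529 - 18464 = -17935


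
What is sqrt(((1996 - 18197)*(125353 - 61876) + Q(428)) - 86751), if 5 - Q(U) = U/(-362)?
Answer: I*sqrt(33693955368369)/181 ≈ 32070.0*I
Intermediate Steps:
Q(U) = 5 + U/362 (Q(U) = 5 - U/(-362) = 5 - U*(-1)/362 = 5 - (-1)*U/362 = 5 + U/362)
sqrt(((1996 - 18197)*(125353 - 61876) + Q(428)) - 86751) = sqrt(((1996 - 18197)*(125353 - 61876) + (5 + (1/362)*428)) - 86751) = sqrt((-16201*63477 + (5 + 214/181)) - 86751) = sqrt((-1028390877 + 1119/181) - 86751) = sqrt(-186138747618/181 - 86751) = sqrt(-186154449549/181) = I*sqrt(33693955368369)/181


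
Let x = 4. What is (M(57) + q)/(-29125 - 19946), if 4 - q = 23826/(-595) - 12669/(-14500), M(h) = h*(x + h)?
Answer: -6074053289/84672010500 ≈ -0.071736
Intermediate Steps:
M(h) = h*(4 + h)
q = 74489789/1725500 (q = 4 - (23826/(-595) - 12669/(-14500)) = 4 - (23826*(-1/595) - 12669*(-1/14500)) = 4 - (-23826/595 + 12669/14500) = 4 - 1*(-67587789/1725500) = 4 + 67587789/1725500 = 74489789/1725500 ≈ 43.170)
(M(57) + q)/(-29125 - 19946) = (57*(4 + 57) + 74489789/1725500)/(-29125 - 19946) = (57*61 + 74489789/1725500)/(-49071) = (3477 + 74489789/1725500)*(-1/49071) = (6074053289/1725500)*(-1/49071) = -6074053289/84672010500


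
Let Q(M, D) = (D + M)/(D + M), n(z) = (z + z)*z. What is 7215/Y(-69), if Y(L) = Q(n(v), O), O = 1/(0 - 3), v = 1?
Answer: 7215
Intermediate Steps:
n(z) = 2*z² (n(z) = (2*z)*z = 2*z²)
O = -⅓ (O = 1/(-3) = -⅓ ≈ -0.33333)
Q(M, D) = 1
Y(L) = 1
7215/Y(-69) = 7215/1 = 7215*1 = 7215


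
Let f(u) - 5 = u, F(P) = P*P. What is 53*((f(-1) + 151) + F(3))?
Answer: 8692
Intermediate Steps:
F(P) = P²
f(u) = 5 + u
53*((f(-1) + 151) + F(3)) = 53*(((5 - 1) + 151) + 3²) = 53*((4 + 151) + 9) = 53*(155 + 9) = 53*164 = 8692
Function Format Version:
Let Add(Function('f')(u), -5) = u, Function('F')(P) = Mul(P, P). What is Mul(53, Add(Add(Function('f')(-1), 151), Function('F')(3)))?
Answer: 8692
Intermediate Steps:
Function('F')(P) = Pow(P, 2)
Function('f')(u) = Add(5, u)
Mul(53, Add(Add(Function('f')(-1), 151), Function('F')(3))) = Mul(53, Add(Add(Add(5, -1), 151), Pow(3, 2))) = Mul(53, Add(Add(4, 151), 9)) = Mul(53, Add(155, 9)) = Mul(53, 164) = 8692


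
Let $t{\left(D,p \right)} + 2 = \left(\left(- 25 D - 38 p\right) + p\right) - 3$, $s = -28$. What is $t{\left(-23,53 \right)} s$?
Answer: $38948$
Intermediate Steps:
$t{\left(D,p \right)} = -5 - 37 p - 25 D$ ($t{\left(D,p \right)} = -2 - \left(3 + 25 D + 37 p\right) = -5 - 37 p - 25 D$)
$t{\left(-23,53 \right)} s = \left(-5 - 1961 - -575\right) \left(-28\right) = \left(-5 - 1961 + 575\right) \left(-28\right) = \left(-1391\right) \left(-28\right) = 38948$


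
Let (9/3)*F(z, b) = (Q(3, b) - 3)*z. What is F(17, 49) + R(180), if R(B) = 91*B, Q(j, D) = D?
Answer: 49922/3 ≈ 16641.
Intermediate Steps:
F(z, b) = z*(-3 + b)/3 (F(z, b) = ((b - 3)*z)/3 = ((-3 + b)*z)/3 = (z*(-3 + b))/3 = z*(-3 + b)/3)
F(17, 49) + R(180) = (1/3)*17*(-3 + 49) + 91*180 = (1/3)*17*46 + 16380 = 782/3 + 16380 = 49922/3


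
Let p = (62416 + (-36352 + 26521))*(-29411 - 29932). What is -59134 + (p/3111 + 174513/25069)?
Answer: -27613469008186/25996553 ≈ -1.0622e+6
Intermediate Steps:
p = -3120551655 (p = (62416 - 9831)*(-59343) = 52585*(-59343) = -3120551655)
-59134 + (p/3111 + 174513/25069) = -59134 + (-3120551655/3111 + 174513/25069) = -59134 + (-3120551655*1/3111 + 174513*(1/25069)) = -59134 + (-1040183885/1037 + 174513/25069) = -59134 - 26076188843084/25996553 = -27613469008186/25996553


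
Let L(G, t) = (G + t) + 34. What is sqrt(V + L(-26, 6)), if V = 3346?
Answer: 4*sqrt(210) ≈ 57.966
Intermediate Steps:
L(G, t) = 34 + G + t
sqrt(V + L(-26, 6)) = sqrt(3346 + (34 - 26 + 6)) = sqrt(3346 + 14) = sqrt(3360) = 4*sqrt(210)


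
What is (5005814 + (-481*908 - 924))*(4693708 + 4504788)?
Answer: 42020035914432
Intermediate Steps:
(5005814 + (-481*908 - 924))*(4693708 + 4504788) = (5005814 + (-436748 - 924))*9198496 = (5005814 - 437672)*9198496 = 4568142*9198496 = 42020035914432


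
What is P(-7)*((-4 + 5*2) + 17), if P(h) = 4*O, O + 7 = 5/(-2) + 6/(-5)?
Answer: -4922/5 ≈ -984.40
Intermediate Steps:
O = -107/10 (O = -7 + (5/(-2) + 6/(-5)) = -7 + (5*(-1/2) + 6*(-1/5)) = -7 + (-5/2 - 6/5) = -7 - 37/10 = -107/10 ≈ -10.700)
P(h) = -214/5 (P(h) = 4*(-107/10) = -214/5)
P(-7)*((-4 + 5*2) + 17) = -214*((-4 + 5*2) + 17)/5 = -214*((-4 + 10) + 17)/5 = -214*(6 + 17)/5 = -214/5*23 = -4922/5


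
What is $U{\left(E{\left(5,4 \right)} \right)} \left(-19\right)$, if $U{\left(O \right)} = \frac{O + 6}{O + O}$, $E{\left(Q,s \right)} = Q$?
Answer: $- \frac{209}{10} \approx -20.9$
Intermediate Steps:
$U{\left(O \right)} = \frac{6 + O}{2 O}$
$U{\left(E{\left(5,4 \right)} \right)} \left(-19\right) = \frac{6 + 5}{2 \cdot 5} \left(-19\right) = \frac{1}{2} \cdot \frac{1}{5} \cdot 11 \left(-19\right) = \frac{11}{10} \left(-19\right) = - \frac{209}{10}$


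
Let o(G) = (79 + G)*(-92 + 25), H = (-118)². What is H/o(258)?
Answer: -13924/22579 ≈ -0.61668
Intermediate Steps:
H = 13924
o(G) = -5293 - 67*G (o(G) = (79 + G)*(-67) = -5293 - 67*G)
H/o(258) = 13924/(-5293 - 67*258) = 13924/(-5293 - 17286) = 13924/(-22579) = 13924*(-1/22579) = -13924/22579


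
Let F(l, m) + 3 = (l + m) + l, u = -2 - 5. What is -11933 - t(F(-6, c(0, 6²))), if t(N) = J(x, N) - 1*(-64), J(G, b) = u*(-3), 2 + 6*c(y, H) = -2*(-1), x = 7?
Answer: -12018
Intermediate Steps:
u = -7
c(y, H) = 0 (c(y, H) = -⅓ + (-2*(-1))/6 = -⅓ + (⅙)*2 = -⅓ + ⅓ = 0)
F(l, m) = -3 + m + 2*l (F(l, m) = -3 + ((l + m) + l) = -3 + (m + 2*l) = -3 + m + 2*l)
J(G, b) = 21 (J(G, b) = -7*(-3) = 21)
t(N) = 85 (t(N) = 21 - 1*(-64) = 21 + 64 = 85)
-11933 - t(F(-6, c(0, 6²))) = -11933 - 1*85 = -11933 - 85 = -12018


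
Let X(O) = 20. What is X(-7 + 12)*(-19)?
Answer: -380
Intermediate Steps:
X(-7 + 12)*(-19) = 20*(-19) = -380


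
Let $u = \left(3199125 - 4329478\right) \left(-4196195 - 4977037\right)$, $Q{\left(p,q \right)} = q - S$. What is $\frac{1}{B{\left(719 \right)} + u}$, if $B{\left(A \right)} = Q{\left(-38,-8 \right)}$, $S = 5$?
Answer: $\frac{1}{10368990310883} \approx 9.6441 \cdot 10^{-14}$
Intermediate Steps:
$Q{\left(p,q \right)} = -5 + q$ ($Q{\left(p,q \right)} = q - 5 = -5 + q$)
$B{\left(A \right)} = -13$ ($B{\left(A \right)} = -5 - 8 = -13$)
$u = 10368990310896$ ($u = \left(-1130353\right) \left(-9173232\right) = 10368990310896$)
$\frac{1}{B{\left(719 \right)} + u} = \frac{1}{-13 + 10368990310896} = \frac{1}{10368990310883}$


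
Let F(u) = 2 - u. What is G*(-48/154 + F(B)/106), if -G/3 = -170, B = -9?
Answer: -432735/4081 ≈ -106.04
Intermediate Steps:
G = 510 (G = -3*(-170) = 510)
G*(-48/154 + F(B)/106) = 510*(-48/154 + (2 - 1*(-9))/106) = 510*(-48*1/154 + (2 + 9)*(1/106)) = 510*(-24/77 + 11*(1/106)) = 510*(-24/77 + 11/106) = 510*(-1697/8162) = -432735/4081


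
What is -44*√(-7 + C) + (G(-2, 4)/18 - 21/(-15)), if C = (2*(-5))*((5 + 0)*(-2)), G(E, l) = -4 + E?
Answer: 16/15 - 44*√93 ≈ -423.25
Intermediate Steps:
C = 100 (C = -50*(-2) = -10*(-10) = 100)
-44*√(-7 + C) + (G(-2, 4)/18 - 21/(-15)) = -44*√(-7 + 100) + ((-4 - 2)/18 - 21/(-15)) = -44*√93 + (-6*1/18 - 21*(-1/15)) = -44*√93 + (-⅓ + 7/5) = -44*√93 + 16/15 = 16/15 - 44*√93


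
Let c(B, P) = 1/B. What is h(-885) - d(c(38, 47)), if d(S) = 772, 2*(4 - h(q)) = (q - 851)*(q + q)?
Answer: -1537128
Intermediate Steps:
h(q) = 4 - q*(-851 + q) (h(q) = 4 - (q - 851)*(q + q)/2 = 4 - (-851 + q)*2*q/2 = 4 - q*(-851 + q))
h(-885) - d(c(38, 47)) = (4 - 1*(-885)² + 851*(-885)) - 1*772 = (4 - 1*783225 - 753135) - 772 = (4 - 783225 - 753135) - 772 = -1536356 - 772 = -1537128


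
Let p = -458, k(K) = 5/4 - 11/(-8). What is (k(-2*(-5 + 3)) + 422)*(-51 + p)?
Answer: -1729073/8 ≈ -2.1613e+5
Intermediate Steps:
k(K) = 21/8 (k(K) = 5*(¼) - 11*(-⅛) = 5/4 + 11/8 = 21/8)
(k(-2*(-5 + 3)) + 422)*(-51 + p) = (21/8 + 422)*(-51 - 458) = (3397/8)*(-509) = -1729073/8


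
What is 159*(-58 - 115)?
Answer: -27507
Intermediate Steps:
159*(-58 - 115) = 159*(-173) = -27507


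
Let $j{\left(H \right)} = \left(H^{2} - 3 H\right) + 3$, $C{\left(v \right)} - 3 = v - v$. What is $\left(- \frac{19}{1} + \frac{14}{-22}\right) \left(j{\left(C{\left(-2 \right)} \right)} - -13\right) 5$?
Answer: $- \frac{17280}{11} \approx -1570.9$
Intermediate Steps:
$C{\left(v \right)} = 3$ ($C{\left(v \right)} = 3 + \left(v - v\right) = 3 + 0 = 3$)
$j{\left(H \right)} = 3 + H^{2} - 3 H$
$\left(- \frac{19}{1} + \frac{14}{-22}\right) \left(j{\left(C{\left(-2 \right)} \right)} - -13\right) 5 = \left(- \frac{19}{1} + \frac{14}{-22}\right) \left(\left(3 + 3^{2} - 9\right) - -13\right) 5 = \left(\left(-19\right) 1 + 14 \left(- \frac{1}{22}\right)\right) \left(\left(3 + 9 - 9\right) + 13\right) 5 = \left(-19 - \frac{7}{11}\right) \left(3 + 13\right) 5 = \left(- \frac{216}{11}\right) 16 \cdot 5 = \left(- \frac{3456}{11}\right) 5 = - \frac{17280}{11}$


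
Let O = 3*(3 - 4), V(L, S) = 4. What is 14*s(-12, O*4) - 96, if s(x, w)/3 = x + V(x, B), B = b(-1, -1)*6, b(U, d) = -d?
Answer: -432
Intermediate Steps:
B = 6 (B = -1*(-1)*6 = 1*6 = 6)
O = -3 (O = 3*(-1) = -3)
s(x, w) = 12 + 3*x (s(x, w) = 3*(x + 4) = 3*(4 + x) = 12 + 3*x)
14*s(-12, O*4) - 96 = 14*(12 + 3*(-12)) - 96 = 14*(12 - 36) - 96 = 14*(-24) - 96 = -336 - 96 = -432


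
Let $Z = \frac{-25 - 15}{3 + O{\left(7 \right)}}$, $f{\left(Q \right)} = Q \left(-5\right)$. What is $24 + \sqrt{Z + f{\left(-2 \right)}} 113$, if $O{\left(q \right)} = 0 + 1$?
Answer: $24$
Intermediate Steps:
$f{\left(Q \right)} = - 5 Q$
$O{\left(q \right)} = 1$
$Z = -10$ ($Z = \frac{-25 - 15}{3 + 1} = - \frac{40}{4} = \left(-40\right) \frac{1}{4} = -10$)
$24 + \sqrt{Z + f{\left(-2 \right)}} 113 = 24 + \sqrt{-10 - -10} \cdot 113 = 24 + \sqrt{-10 + 10} \cdot 113 = 24 + \sqrt{0} \cdot 113 = 24 + 0 \cdot 113 = 24 + 0 = 24$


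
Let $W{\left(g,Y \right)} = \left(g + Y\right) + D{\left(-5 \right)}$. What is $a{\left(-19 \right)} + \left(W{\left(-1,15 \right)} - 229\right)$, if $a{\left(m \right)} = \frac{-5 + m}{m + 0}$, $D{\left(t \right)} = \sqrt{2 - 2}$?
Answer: $- \frac{4061}{19} \approx -213.74$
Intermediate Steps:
$D{\left(t \right)} = 0$ ($D{\left(t \right)} = \sqrt{0} = 0$)
$a{\left(m \right)} = \frac{-5 + m}{m}$
$W{\left(g,Y \right)} = Y + g$ ($W{\left(g,Y \right)} = \left(g + Y\right) + 0 = \left(Y + g\right) + 0 = Y + g$)
$a{\left(-19 \right)} + \left(W{\left(-1,15 \right)} - 229\right) = \frac{-5 - 19}{-19} + \left(\left(15 - 1\right) - 229\right) = \left(- \frac{1}{19}\right) \left(-24\right) + \left(14 - 229\right) = \frac{24}{19} - 215 = - \frac{4061}{19}$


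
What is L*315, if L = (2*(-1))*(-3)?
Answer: 1890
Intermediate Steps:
L = 6 (L = -2*(-3) = 6)
L*315 = 6*315 = 1890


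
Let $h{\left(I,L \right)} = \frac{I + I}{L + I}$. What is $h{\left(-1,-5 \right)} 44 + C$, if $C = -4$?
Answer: $\frac{32}{3} \approx 10.667$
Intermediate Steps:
$h{\left(I,L \right)} = \frac{2 I}{I + L}$
$h{\left(-1,-5 \right)} 44 + C = 2 \left(-1\right) \frac{1}{-1 - 5} \cdot 44 - 4 = 2 \left(-1\right) \frac{1}{-6} \cdot 44 - 4 = 2 \left(-1\right) \left(- \frac{1}{6}\right) 44 - 4 = \frac{1}{3} \cdot 44 - 4 = \frac{44}{3} - 4 = \frac{32}{3}$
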